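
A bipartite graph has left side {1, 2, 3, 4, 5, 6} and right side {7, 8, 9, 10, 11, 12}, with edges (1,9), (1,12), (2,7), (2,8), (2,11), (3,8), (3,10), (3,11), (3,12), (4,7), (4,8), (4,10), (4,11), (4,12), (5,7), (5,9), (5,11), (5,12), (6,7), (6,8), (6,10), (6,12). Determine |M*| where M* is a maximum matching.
6 (matching: (1,12), (2,11), (3,10), (4,8), (5,9), (6,7); upper bound min(|L|,|R|) = min(6,6) = 6)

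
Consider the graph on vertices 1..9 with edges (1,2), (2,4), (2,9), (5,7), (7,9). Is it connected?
No, it has 4 components: {1, 2, 4, 5, 7, 9}, {3}, {6}, {8}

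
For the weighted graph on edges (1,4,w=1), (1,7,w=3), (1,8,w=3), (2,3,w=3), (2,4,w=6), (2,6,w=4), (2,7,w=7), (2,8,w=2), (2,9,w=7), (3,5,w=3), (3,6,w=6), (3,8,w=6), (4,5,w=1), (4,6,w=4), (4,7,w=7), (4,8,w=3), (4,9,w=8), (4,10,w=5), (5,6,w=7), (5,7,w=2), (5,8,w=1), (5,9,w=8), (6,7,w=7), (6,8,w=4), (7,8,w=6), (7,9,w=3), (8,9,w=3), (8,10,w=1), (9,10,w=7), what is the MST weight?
18 (MST edges: (1,4,w=1), (2,3,w=3), (2,6,w=4), (2,8,w=2), (4,5,w=1), (5,7,w=2), (5,8,w=1), (7,9,w=3), (8,10,w=1); sum of weights 1 + 3 + 4 + 2 + 1 + 2 + 1 + 3 + 1 = 18)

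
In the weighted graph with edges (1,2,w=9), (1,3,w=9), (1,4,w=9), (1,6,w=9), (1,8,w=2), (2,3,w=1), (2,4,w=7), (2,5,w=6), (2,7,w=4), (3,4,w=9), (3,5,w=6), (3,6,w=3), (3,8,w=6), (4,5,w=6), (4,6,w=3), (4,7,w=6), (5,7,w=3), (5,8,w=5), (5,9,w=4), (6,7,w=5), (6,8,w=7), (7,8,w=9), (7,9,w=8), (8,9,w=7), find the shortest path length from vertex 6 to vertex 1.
9 (path: 6 -> 1; weights 9 = 9)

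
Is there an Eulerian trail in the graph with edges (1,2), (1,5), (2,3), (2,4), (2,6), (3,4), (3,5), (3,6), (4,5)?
Yes (the graph is connected and exactly 2 vertices have odd degree: {4, 5}; any Eulerian path must start and end at those)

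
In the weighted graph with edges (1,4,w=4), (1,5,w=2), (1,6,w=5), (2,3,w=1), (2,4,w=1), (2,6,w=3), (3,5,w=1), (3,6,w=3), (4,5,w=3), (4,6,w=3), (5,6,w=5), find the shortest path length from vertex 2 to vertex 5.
2 (path: 2 -> 3 -> 5; weights 1 + 1 = 2)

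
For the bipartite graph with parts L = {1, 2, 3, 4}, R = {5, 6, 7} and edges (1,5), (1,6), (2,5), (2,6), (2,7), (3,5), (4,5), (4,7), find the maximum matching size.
3 (matching: (1,6), (2,7), (3,5); upper bound min(|L|,|R|) = min(4,3) = 3)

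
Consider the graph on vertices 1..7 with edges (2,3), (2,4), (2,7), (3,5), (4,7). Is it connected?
No, it has 3 components: {1}, {2, 3, 4, 5, 7}, {6}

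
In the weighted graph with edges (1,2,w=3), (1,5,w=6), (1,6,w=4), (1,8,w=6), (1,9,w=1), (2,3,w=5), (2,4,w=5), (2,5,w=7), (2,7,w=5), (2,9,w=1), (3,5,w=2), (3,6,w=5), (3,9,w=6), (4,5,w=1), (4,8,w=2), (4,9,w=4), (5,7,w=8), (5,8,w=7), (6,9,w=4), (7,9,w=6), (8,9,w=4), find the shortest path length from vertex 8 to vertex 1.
5 (path: 8 -> 9 -> 1; weights 4 + 1 = 5)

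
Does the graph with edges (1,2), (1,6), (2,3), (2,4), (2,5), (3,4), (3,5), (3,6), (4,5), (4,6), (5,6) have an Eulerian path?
Yes — and in fact it has an Eulerian circuit (the graph is connected and all 6 vertices have even degree)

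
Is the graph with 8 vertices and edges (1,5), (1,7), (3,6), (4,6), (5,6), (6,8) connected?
No, it has 2 components: {1, 3, 4, 5, 6, 7, 8}, {2}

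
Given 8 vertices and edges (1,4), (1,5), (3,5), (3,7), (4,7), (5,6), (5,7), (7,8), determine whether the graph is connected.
No, it has 2 components: {1, 3, 4, 5, 6, 7, 8}, {2}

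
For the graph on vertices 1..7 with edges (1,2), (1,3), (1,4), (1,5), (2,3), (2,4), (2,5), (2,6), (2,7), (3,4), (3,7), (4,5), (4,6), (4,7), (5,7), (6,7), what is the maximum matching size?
3 (matching: (1,4), (2,6), (5,7); upper bound floor(n/2) = floor(7/2) = 3)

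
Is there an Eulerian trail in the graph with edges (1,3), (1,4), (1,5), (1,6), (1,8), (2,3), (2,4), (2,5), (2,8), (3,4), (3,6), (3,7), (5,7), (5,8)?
No (4 vertices have odd degree: {1, 3, 4, 8}; Eulerian path requires 0 or 2)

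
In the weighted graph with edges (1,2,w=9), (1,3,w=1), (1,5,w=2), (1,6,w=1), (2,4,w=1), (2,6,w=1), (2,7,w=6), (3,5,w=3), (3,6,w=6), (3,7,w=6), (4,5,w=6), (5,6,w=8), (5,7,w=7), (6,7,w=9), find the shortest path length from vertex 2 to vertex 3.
3 (path: 2 -> 6 -> 1 -> 3; weights 1 + 1 + 1 = 3)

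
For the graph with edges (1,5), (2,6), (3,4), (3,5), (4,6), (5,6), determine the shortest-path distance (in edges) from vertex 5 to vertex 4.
2 (path: 5 -> 3 -> 4, 2 edges)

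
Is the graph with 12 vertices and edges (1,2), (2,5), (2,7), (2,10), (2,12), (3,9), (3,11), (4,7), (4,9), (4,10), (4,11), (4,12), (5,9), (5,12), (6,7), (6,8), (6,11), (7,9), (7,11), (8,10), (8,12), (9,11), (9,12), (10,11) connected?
Yes (BFS from 1 visits [1, 2, 5, 7, 10, 12, 9, 4, 6, 11, 8, 3] — all 12 vertices reached)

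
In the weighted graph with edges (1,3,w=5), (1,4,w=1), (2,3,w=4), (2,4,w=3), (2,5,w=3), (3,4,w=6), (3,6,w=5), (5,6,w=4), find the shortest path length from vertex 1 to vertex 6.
10 (path: 1 -> 3 -> 6; weights 5 + 5 = 10)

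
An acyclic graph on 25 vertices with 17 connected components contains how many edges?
8 (Each of the 17 component trees on V_i vertices has V_i - 1 edges; summing gives V - C = 25 - 17 = 8)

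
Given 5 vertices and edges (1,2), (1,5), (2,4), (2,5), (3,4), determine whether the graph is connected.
Yes (BFS from 1 visits [1, 2, 5, 4, 3] — all 5 vertices reached)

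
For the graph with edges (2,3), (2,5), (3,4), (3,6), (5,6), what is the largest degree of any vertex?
3 (attained at vertex 3)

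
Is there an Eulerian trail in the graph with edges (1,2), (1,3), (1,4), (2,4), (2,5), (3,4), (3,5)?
No (4 vertices have odd degree: {1, 2, 3, 4}; Eulerian path requires 0 or 2)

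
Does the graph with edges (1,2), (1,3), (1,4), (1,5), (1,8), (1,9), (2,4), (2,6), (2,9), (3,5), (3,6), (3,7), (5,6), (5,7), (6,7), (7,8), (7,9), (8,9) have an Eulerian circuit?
No (2 vertices have odd degree: {7, 8}; Eulerian circuit requires 0)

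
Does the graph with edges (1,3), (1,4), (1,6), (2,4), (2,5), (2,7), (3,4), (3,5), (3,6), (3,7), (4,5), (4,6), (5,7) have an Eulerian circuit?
No (6 vertices have odd degree: {1, 2, 3, 4, 6, 7}; Eulerian circuit requires 0)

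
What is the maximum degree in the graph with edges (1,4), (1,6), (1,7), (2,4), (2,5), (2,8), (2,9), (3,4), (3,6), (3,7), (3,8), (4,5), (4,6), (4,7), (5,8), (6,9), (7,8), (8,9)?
6 (attained at vertex 4)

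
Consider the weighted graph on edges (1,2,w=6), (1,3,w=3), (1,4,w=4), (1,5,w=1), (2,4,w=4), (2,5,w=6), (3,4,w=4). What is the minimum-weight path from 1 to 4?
4 (path: 1 -> 4; weights 4 = 4)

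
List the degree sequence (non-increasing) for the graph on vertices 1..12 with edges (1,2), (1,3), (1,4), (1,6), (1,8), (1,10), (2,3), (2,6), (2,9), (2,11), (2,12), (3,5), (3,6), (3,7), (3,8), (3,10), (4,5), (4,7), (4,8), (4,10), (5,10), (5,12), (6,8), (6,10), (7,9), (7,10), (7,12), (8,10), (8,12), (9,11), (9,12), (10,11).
[8, 7, 6, 6, 6, 5, 5, 5, 5, 4, 4, 3] (degrees: deg(1)=6, deg(2)=6, deg(3)=7, deg(4)=5, deg(5)=4, deg(6)=5, deg(7)=5, deg(8)=6, deg(9)=4, deg(10)=8, deg(11)=3, deg(12)=5)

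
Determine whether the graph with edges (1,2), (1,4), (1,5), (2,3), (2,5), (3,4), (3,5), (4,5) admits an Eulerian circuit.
No (4 vertices have odd degree: {1, 2, 3, 4}; Eulerian circuit requires 0)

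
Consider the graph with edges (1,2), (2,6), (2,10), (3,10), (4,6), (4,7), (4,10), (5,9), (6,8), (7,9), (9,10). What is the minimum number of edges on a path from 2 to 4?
2 (path: 2 -> 6 -> 4, 2 edges)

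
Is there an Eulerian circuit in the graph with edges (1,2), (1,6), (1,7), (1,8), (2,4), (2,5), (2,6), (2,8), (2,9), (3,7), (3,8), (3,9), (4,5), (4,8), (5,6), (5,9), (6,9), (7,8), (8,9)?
No (4 vertices have odd degree: {3, 4, 7, 9}; Eulerian circuit requires 0)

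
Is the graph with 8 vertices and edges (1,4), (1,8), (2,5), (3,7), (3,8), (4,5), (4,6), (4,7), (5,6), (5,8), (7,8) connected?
Yes (BFS from 1 visits [1, 4, 8, 5, 6, 7, 3, 2] — all 8 vertices reached)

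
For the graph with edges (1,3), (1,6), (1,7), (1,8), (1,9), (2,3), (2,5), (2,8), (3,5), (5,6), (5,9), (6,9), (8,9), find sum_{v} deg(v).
26 (handshake: sum of degrees = 2|E| = 2 x 13 = 26)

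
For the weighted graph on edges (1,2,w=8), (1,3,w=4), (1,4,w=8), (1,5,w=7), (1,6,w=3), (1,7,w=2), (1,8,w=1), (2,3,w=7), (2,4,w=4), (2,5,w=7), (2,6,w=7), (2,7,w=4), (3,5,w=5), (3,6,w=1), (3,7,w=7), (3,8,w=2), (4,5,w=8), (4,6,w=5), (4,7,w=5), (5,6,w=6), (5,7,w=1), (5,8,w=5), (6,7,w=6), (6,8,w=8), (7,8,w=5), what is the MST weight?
15 (MST edges: (1,7,w=2), (1,8,w=1), (2,4,w=4), (2,7,w=4), (3,6,w=1), (3,8,w=2), (5,7,w=1); sum of weights 2 + 1 + 4 + 4 + 1 + 2 + 1 = 15)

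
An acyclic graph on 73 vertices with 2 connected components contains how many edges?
71 (Each of the 2 component trees on V_i vertices has V_i - 1 edges; summing gives V - C = 73 - 2 = 71)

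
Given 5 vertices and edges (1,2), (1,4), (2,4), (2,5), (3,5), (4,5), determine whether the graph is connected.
Yes (BFS from 1 visits [1, 2, 4, 5, 3] — all 5 vertices reached)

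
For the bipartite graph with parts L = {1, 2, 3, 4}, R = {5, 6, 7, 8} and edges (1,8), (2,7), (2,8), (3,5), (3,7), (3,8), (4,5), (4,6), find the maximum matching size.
4 (matching: (1,8), (2,7), (3,5), (4,6); upper bound min(|L|,|R|) = min(4,4) = 4)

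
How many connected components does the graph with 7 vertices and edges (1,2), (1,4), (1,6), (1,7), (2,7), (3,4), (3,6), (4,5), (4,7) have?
1 (components: {1, 2, 3, 4, 5, 6, 7})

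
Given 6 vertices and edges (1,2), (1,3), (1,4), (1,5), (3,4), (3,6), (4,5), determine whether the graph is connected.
Yes (BFS from 1 visits [1, 2, 3, 4, 5, 6] — all 6 vertices reached)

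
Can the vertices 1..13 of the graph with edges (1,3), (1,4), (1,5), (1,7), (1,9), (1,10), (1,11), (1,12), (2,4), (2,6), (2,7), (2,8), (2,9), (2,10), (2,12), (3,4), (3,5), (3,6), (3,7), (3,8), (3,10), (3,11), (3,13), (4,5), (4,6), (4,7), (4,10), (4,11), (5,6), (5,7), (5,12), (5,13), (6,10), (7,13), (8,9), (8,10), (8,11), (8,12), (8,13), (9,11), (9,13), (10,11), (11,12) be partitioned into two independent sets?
No (odd cycle of length 3: 9 -> 1 -> 11 -> 9)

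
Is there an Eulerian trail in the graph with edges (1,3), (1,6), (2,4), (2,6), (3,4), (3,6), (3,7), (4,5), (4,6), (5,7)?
Yes — and in fact it has an Eulerian circuit (the graph is connected and all 7 vertices have even degree)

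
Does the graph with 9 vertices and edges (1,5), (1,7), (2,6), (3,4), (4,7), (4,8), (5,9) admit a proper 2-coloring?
Yes. Partition: {1, 2, 4, 9}, {3, 5, 6, 7, 8}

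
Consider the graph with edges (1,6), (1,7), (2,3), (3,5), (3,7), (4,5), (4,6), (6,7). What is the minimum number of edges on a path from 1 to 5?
3 (path: 1 -> 7 -> 3 -> 5, 3 edges)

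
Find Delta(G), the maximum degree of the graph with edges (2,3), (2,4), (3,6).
2 (attained at vertices 2, 3)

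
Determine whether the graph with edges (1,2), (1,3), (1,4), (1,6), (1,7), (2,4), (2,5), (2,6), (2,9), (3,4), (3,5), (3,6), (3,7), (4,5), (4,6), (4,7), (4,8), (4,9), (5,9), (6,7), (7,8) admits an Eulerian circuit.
No (6 vertices have odd degree: {1, 2, 3, 6, 7, 9}; Eulerian circuit requires 0)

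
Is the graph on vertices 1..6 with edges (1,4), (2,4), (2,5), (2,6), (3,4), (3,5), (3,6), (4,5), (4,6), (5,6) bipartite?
No (odd cycle of length 3: 2 -> 4 -> 5 -> 2)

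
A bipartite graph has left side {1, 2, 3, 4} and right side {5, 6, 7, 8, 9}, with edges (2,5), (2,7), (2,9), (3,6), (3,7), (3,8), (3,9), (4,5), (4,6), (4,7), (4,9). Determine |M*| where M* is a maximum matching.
3 (matching: (2,9), (3,8), (4,7); upper bound min(|L|,|R|) = min(4,5) = 4)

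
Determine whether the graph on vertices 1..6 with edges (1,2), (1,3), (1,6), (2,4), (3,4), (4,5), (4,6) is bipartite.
Yes. Partition: {1, 4}, {2, 3, 5, 6}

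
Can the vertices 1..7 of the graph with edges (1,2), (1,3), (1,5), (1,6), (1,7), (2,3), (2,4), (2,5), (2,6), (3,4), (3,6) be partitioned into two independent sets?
No (odd cycle of length 3: 2 -> 1 -> 3 -> 2)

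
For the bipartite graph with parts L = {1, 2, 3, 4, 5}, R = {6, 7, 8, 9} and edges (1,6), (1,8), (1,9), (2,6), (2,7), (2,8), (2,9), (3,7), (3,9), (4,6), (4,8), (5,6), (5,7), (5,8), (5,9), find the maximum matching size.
4 (matching: (1,9), (2,8), (3,7), (4,6); upper bound min(|L|,|R|) = min(5,4) = 4)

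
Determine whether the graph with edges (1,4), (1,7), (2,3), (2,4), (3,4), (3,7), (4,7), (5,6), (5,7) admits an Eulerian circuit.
No (2 vertices have odd degree: {3, 6}; Eulerian circuit requires 0)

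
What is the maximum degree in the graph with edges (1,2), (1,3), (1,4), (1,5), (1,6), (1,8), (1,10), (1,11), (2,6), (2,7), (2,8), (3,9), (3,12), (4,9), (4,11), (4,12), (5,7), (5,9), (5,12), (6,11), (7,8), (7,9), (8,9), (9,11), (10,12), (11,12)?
8 (attained at vertex 1)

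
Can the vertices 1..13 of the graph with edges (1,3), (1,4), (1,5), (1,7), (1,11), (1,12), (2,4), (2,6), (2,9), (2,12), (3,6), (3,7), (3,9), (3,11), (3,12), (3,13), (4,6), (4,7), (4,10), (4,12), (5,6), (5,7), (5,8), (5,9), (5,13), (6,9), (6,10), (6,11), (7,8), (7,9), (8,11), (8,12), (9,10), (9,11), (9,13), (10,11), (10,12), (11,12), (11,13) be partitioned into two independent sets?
No (odd cycle of length 3: 7 -> 1 -> 3 -> 7)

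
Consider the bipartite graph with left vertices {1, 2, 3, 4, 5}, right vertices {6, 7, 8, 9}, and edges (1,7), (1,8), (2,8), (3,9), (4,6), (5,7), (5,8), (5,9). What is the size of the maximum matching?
4 (matching: (1,8), (3,9), (4,6), (5,7); upper bound min(|L|,|R|) = min(5,4) = 4)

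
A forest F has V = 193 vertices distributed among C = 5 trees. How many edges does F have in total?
188 (Each of the 5 component trees on V_i vertices has V_i - 1 edges; summing gives V - C = 193 - 5 = 188)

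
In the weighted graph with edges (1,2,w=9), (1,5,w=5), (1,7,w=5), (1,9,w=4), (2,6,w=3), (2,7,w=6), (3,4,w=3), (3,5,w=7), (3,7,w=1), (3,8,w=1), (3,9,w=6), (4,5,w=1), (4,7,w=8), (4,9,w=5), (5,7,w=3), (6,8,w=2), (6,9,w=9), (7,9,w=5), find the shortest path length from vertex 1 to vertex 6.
9 (path: 1 -> 7 -> 3 -> 8 -> 6; weights 5 + 1 + 1 + 2 = 9)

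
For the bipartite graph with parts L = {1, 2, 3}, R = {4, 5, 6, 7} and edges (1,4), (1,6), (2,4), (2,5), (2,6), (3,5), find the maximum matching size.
3 (matching: (1,6), (2,4), (3,5); upper bound min(|L|,|R|) = min(3,4) = 3)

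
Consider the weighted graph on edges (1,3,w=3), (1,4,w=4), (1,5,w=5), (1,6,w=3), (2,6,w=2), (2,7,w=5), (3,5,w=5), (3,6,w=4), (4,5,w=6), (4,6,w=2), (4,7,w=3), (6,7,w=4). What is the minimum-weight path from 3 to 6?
4 (path: 3 -> 6; weights 4 = 4)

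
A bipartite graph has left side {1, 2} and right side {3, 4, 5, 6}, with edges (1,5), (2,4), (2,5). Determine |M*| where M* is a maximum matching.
2 (matching: (1,5), (2,4); upper bound min(|L|,|R|) = min(2,4) = 2)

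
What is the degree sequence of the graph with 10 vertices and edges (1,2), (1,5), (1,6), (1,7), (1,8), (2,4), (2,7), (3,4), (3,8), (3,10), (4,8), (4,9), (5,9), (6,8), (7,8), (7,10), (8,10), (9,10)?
[6, 5, 4, 4, 4, 3, 3, 3, 2, 2] (degrees: deg(1)=5, deg(2)=3, deg(3)=3, deg(4)=4, deg(5)=2, deg(6)=2, deg(7)=4, deg(8)=6, deg(9)=3, deg(10)=4)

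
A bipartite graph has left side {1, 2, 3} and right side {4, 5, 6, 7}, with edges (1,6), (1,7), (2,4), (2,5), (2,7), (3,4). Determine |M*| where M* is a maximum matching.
3 (matching: (1,6), (2,7), (3,4); upper bound min(|L|,|R|) = min(3,4) = 3)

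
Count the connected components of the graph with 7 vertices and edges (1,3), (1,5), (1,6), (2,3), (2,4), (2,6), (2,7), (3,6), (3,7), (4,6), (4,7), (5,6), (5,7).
1 (components: {1, 2, 3, 4, 5, 6, 7})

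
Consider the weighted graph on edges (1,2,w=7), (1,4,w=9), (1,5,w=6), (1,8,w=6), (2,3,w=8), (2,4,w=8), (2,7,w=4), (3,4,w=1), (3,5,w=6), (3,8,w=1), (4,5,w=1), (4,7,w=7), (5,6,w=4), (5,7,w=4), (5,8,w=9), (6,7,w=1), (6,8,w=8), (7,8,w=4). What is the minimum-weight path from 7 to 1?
10 (path: 7 -> 8 -> 1; weights 4 + 6 = 10)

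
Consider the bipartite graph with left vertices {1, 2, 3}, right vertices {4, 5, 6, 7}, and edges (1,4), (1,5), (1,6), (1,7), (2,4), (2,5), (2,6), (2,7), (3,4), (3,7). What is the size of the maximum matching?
3 (matching: (1,5), (2,6), (3,7); upper bound min(|L|,|R|) = min(3,4) = 3)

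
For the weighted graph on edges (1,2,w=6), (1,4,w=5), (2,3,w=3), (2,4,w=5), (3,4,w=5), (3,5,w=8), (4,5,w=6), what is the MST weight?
19 (MST edges: (1,4,w=5), (2,3,w=3), (2,4,w=5), (4,5,w=6); sum of weights 5 + 3 + 5 + 6 = 19)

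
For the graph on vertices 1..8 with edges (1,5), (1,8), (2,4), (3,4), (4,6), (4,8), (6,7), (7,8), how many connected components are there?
1 (components: {1, 2, 3, 4, 5, 6, 7, 8})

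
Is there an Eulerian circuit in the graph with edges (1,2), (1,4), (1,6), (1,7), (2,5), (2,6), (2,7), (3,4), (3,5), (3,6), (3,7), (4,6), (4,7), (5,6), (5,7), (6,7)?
Yes (the graph is connected and all 7 vertices have even degree)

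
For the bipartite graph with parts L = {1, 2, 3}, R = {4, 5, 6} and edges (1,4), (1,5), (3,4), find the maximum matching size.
2 (matching: (1,5), (3,4); upper bound min(|L|,|R|) = min(3,3) = 3)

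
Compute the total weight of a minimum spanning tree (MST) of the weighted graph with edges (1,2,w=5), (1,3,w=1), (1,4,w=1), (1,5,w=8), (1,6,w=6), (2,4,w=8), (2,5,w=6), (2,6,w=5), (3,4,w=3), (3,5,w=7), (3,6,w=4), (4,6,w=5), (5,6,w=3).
14 (MST edges: (1,2,w=5), (1,3,w=1), (1,4,w=1), (3,6,w=4), (5,6,w=3); sum of weights 5 + 1 + 1 + 4 + 3 = 14)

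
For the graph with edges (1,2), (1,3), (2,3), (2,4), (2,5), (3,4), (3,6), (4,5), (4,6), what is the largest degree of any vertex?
4 (attained at vertices 2, 3, 4)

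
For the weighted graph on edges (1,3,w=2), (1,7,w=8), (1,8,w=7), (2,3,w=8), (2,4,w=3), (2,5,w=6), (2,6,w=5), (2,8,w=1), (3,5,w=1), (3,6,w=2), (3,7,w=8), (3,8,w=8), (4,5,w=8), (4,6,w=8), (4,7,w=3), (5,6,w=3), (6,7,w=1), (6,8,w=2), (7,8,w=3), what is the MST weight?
12 (MST edges: (1,3,w=2), (2,4,w=3), (2,8,w=1), (3,5,w=1), (3,6,w=2), (6,7,w=1), (6,8,w=2); sum of weights 2 + 3 + 1 + 1 + 2 + 1 + 2 = 12)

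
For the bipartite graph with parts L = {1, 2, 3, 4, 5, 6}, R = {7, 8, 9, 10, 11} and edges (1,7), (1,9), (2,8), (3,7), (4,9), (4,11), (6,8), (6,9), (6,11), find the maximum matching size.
4 (matching: (1,9), (2,8), (3,7), (4,11); upper bound min(|L|,|R|) = min(6,5) = 5)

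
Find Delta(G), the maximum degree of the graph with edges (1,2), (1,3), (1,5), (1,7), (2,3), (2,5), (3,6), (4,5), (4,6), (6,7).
4 (attained at vertex 1)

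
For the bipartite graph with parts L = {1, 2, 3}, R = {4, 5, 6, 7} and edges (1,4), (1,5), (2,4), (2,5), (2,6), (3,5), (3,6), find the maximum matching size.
3 (matching: (1,5), (2,4), (3,6); upper bound min(|L|,|R|) = min(3,4) = 3)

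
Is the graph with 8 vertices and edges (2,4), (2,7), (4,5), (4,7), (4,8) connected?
No, it has 4 components: {1}, {2, 4, 5, 7, 8}, {3}, {6}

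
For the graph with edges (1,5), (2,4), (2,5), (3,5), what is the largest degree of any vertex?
3 (attained at vertex 5)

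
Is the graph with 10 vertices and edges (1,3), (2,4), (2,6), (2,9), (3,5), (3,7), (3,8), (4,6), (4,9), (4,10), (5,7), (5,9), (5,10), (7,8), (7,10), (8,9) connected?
Yes (BFS from 1 visits [1, 3, 5, 7, 8, 9, 10, 2, 4, 6] — all 10 vertices reached)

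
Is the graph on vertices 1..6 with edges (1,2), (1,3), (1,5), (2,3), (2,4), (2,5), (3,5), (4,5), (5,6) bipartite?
No (odd cycle of length 3: 3 -> 1 -> 2 -> 3)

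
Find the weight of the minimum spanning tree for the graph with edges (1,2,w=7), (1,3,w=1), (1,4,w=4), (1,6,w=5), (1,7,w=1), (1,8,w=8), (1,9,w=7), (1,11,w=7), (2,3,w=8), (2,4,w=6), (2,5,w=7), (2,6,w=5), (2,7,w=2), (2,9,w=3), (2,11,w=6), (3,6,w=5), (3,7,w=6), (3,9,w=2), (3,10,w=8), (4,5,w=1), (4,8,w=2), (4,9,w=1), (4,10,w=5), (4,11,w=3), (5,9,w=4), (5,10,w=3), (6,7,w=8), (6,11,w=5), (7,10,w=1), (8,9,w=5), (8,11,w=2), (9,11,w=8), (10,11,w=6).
18 (MST edges: (1,3,w=1), (1,6,w=5), (1,7,w=1), (2,7,w=2), (3,9,w=2), (4,5,w=1), (4,8,w=2), (4,9,w=1), (7,10,w=1), (8,11,w=2); sum of weights 1 + 5 + 1 + 2 + 2 + 1 + 2 + 1 + 1 + 2 = 18)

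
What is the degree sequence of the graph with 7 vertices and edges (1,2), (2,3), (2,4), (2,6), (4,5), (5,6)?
[4, 2, 2, 2, 1, 1, 0] (degrees: deg(1)=1, deg(2)=4, deg(3)=1, deg(4)=2, deg(5)=2, deg(6)=2, deg(7)=0)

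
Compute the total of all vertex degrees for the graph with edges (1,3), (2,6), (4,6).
6 (handshake: sum of degrees = 2|E| = 2 x 3 = 6)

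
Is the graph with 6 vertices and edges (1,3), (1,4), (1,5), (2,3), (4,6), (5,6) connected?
Yes (BFS from 1 visits [1, 3, 4, 5, 2, 6] — all 6 vertices reached)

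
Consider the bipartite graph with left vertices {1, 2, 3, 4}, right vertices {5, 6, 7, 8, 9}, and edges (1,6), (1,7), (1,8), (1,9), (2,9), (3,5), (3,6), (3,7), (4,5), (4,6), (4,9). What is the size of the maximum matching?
4 (matching: (1,8), (2,9), (3,7), (4,6); upper bound min(|L|,|R|) = min(4,5) = 4)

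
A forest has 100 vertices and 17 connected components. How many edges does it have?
83 (Each of the 17 component trees on V_i vertices has V_i - 1 edges; summing gives V - C = 100 - 17 = 83)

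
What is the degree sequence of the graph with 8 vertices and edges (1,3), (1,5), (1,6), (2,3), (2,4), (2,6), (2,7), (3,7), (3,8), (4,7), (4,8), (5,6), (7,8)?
[4, 4, 4, 3, 3, 3, 3, 2] (degrees: deg(1)=3, deg(2)=4, deg(3)=4, deg(4)=3, deg(5)=2, deg(6)=3, deg(7)=4, deg(8)=3)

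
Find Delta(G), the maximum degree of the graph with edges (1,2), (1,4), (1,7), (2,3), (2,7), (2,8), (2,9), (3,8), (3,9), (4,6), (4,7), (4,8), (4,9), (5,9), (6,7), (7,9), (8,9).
6 (attained at vertex 9)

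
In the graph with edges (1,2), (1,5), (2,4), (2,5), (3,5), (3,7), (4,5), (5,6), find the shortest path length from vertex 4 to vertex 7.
3 (path: 4 -> 5 -> 3 -> 7, 3 edges)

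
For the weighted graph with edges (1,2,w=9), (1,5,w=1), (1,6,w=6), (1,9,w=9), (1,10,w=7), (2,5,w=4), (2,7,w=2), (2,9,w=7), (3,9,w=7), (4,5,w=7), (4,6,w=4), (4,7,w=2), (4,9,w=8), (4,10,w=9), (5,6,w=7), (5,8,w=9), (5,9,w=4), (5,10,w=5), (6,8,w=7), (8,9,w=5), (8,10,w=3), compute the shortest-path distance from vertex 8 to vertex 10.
3 (path: 8 -> 10; weights 3 = 3)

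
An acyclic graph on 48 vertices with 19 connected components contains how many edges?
29 (Each of the 19 component trees on V_i vertices has V_i - 1 edges; summing gives V - C = 48 - 19 = 29)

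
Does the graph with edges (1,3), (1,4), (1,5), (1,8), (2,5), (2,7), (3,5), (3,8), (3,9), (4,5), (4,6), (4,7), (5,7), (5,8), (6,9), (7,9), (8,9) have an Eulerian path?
Yes — and in fact it has an Eulerian circuit (the graph is connected and all 9 vertices have even degree)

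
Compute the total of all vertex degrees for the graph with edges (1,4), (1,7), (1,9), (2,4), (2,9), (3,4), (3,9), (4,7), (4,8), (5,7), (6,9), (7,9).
24 (handshake: sum of degrees = 2|E| = 2 x 12 = 24)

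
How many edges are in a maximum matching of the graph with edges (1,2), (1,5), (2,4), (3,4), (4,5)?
2 (matching: (1,5), (2,4); upper bound floor(n/2) = floor(5/2) = 2)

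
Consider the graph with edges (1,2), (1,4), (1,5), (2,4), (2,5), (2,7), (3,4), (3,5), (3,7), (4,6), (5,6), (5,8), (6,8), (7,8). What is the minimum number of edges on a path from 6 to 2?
2 (path: 6 -> 4 -> 2, 2 edges)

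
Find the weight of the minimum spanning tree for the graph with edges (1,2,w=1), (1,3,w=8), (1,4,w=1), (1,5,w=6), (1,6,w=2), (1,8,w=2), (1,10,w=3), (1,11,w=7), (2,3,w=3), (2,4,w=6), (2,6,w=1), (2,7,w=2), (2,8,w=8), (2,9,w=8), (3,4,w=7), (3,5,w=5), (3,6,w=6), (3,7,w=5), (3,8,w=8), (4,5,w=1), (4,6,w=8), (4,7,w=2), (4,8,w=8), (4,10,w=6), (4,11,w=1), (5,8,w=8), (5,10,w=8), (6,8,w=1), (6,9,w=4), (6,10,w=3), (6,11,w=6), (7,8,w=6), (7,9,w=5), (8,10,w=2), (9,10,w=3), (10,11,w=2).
16 (MST edges: (1,2,w=1), (1,4,w=1), (2,3,w=3), (2,6,w=1), (2,7,w=2), (4,5,w=1), (4,11,w=1), (6,8,w=1), (8,10,w=2), (9,10,w=3); sum of weights 1 + 1 + 3 + 1 + 2 + 1 + 1 + 1 + 2 + 3 = 16)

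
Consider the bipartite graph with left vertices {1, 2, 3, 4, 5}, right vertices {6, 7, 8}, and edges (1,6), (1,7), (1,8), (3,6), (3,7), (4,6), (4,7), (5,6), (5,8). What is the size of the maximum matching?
3 (matching: (1,8), (3,7), (4,6); upper bound min(|L|,|R|) = min(5,3) = 3)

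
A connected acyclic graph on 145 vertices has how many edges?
144 (A tree on V vertices has V - 1 edges, so 145 - 1 = 144)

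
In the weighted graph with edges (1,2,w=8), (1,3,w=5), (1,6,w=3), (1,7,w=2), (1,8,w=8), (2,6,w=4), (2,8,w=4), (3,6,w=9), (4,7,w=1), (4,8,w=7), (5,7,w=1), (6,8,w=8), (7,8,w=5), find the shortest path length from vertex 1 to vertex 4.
3 (path: 1 -> 7 -> 4; weights 2 + 1 = 3)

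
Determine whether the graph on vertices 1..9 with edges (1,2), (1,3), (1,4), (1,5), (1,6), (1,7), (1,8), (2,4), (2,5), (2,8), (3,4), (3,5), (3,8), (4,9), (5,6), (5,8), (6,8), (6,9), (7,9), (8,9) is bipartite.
No (odd cycle of length 3: 2 -> 1 -> 8 -> 2)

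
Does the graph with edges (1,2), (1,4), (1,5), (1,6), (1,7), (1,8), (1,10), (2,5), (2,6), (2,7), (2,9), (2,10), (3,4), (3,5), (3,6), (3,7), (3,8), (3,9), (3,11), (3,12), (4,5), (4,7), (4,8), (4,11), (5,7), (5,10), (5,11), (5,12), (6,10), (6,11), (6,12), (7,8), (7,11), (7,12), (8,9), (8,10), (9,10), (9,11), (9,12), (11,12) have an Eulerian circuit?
No (2 vertices have odd degree: {1, 11}; Eulerian circuit requires 0)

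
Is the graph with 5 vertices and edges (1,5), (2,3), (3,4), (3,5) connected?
Yes (BFS from 1 visits [1, 5, 3, 2, 4] — all 5 vertices reached)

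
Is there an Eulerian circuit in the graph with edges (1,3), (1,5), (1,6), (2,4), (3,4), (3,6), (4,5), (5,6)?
No (6 vertices have odd degree: {1, 2, 3, 4, 5, 6}; Eulerian circuit requires 0)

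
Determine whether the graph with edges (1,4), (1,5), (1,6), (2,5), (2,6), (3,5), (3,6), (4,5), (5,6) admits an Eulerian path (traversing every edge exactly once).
Yes (the graph is connected and exactly 2 vertices have odd degree: {1, 5}; any Eulerian path must start and end at those)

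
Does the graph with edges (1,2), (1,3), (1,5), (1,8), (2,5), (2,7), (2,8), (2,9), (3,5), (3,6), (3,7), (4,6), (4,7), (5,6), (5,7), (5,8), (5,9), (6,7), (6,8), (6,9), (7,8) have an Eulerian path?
No (4 vertices have odd degree: {2, 5, 8, 9}; Eulerian path requires 0 or 2)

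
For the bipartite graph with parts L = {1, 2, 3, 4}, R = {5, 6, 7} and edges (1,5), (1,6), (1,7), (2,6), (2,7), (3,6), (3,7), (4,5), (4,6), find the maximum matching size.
3 (matching: (1,7), (2,6), (4,5); upper bound min(|L|,|R|) = min(4,3) = 3)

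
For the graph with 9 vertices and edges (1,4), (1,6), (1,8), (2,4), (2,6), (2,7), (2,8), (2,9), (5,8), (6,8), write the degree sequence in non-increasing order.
[5, 4, 3, 3, 2, 1, 1, 1, 0] (degrees: deg(1)=3, deg(2)=5, deg(3)=0, deg(4)=2, deg(5)=1, deg(6)=3, deg(7)=1, deg(8)=4, deg(9)=1)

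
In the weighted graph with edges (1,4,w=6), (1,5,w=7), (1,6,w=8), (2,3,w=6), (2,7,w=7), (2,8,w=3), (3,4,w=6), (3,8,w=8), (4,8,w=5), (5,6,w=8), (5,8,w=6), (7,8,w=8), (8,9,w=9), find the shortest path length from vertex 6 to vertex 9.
23 (path: 6 -> 5 -> 8 -> 9; weights 8 + 6 + 9 = 23)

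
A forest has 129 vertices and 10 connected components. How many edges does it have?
119 (Each of the 10 component trees on V_i vertices has V_i - 1 edges; summing gives V - C = 129 - 10 = 119)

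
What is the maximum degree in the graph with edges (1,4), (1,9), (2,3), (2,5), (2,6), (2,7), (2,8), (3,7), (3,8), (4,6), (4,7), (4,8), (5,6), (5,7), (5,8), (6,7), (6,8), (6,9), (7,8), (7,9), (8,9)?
7 (attained at vertices 7, 8)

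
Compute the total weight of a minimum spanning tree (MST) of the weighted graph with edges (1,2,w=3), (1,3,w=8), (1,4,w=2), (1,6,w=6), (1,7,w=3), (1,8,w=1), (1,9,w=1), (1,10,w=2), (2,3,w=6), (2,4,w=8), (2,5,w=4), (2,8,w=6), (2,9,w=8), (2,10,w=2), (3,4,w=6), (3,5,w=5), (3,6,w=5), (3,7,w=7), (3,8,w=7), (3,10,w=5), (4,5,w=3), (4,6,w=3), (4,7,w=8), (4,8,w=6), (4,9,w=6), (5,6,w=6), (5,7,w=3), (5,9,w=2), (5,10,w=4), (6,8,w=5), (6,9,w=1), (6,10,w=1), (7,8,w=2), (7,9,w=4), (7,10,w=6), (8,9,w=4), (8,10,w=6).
17 (MST edges: (1,4,w=2), (1,8,w=1), (1,9,w=1), (2,10,w=2), (3,5,w=5), (5,9,w=2), (6,9,w=1), (6,10,w=1), (7,8,w=2); sum of weights 2 + 1 + 1 + 2 + 5 + 2 + 1 + 1 + 2 = 17)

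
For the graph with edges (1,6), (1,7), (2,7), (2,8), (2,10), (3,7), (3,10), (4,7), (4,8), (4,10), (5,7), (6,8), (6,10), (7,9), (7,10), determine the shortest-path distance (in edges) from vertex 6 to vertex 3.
2 (path: 6 -> 10 -> 3, 2 edges)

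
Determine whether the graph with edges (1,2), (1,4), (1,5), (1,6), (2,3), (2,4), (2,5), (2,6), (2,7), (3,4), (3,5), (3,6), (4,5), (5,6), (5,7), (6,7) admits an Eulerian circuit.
No (2 vertices have odd degree: {6, 7}; Eulerian circuit requires 0)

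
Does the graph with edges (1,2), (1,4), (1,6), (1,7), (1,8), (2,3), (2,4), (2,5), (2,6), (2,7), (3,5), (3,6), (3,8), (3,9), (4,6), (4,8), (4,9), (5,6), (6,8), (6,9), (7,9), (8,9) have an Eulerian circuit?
No (8 vertices have odd degree: {1, 3, 4, 5, 6, 7, 8, 9}; Eulerian circuit requires 0)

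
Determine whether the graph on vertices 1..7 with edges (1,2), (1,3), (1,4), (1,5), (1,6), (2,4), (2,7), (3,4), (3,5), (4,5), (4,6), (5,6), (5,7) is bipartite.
No (odd cycle of length 3: 2 -> 1 -> 4 -> 2)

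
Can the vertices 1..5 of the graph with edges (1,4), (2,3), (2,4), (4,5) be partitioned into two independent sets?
Yes. Partition: {1, 2, 5}, {3, 4}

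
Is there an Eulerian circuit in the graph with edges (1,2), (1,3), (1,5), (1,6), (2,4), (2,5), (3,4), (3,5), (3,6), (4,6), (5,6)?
No (2 vertices have odd degree: {2, 4}; Eulerian circuit requires 0)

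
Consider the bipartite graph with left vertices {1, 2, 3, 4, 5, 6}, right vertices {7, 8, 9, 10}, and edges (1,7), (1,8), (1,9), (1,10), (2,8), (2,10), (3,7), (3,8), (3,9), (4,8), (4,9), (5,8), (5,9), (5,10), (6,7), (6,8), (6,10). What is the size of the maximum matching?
4 (matching: (1,10), (2,8), (3,9), (6,7); upper bound min(|L|,|R|) = min(6,4) = 4)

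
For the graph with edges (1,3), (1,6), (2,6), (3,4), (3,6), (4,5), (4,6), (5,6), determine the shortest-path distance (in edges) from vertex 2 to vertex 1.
2 (path: 2 -> 6 -> 1, 2 edges)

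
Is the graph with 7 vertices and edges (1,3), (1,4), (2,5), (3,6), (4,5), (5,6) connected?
No, it has 2 components: {1, 2, 3, 4, 5, 6}, {7}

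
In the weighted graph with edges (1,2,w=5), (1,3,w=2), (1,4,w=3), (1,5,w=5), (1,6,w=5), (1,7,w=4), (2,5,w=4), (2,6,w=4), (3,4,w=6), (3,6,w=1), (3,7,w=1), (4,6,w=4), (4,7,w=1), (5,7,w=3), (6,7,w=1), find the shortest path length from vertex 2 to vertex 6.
4 (path: 2 -> 6; weights 4 = 4)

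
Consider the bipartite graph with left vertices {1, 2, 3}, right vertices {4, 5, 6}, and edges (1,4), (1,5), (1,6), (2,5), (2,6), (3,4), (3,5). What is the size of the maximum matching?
3 (matching: (1,6), (2,5), (3,4); upper bound min(|L|,|R|) = min(3,3) = 3)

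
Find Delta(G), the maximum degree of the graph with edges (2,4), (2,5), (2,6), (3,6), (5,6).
3 (attained at vertices 2, 6)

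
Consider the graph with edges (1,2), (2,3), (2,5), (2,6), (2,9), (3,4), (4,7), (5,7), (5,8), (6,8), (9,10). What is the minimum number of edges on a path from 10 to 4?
4 (path: 10 -> 9 -> 2 -> 3 -> 4, 4 edges)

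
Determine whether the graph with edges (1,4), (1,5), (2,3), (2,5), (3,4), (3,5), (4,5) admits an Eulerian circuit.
No (2 vertices have odd degree: {3, 4}; Eulerian circuit requires 0)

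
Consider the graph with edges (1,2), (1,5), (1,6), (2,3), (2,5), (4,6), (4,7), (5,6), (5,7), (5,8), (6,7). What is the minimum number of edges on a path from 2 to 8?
2 (path: 2 -> 5 -> 8, 2 edges)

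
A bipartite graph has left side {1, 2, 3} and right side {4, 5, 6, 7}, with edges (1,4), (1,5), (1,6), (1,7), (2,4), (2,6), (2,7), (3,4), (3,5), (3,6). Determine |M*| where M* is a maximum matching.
3 (matching: (1,7), (2,6), (3,5); upper bound min(|L|,|R|) = min(3,4) = 3)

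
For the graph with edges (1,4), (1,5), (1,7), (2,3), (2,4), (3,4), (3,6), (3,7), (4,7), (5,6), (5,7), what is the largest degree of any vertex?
4 (attained at vertices 3, 4, 7)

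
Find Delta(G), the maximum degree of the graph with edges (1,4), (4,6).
2 (attained at vertex 4)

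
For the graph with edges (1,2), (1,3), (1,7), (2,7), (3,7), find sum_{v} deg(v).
10 (handshake: sum of degrees = 2|E| = 2 x 5 = 10)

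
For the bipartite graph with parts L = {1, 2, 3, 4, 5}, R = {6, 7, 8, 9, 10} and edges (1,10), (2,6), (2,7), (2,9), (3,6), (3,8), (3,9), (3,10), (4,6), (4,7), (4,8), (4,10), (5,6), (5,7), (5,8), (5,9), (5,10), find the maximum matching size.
5 (matching: (1,10), (2,9), (3,8), (4,7), (5,6); upper bound min(|L|,|R|) = min(5,5) = 5)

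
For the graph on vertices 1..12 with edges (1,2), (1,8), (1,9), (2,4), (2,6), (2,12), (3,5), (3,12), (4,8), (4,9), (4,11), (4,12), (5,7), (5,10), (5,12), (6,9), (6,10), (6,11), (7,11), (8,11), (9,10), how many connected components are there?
1 (components: {1, 2, 3, 4, 5, 6, 7, 8, 9, 10, 11, 12})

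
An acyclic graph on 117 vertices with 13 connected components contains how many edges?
104 (Each of the 13 component trees on V_i vertices has V_i - 1 edges; summing gives V - C = 117 - 13 = 104)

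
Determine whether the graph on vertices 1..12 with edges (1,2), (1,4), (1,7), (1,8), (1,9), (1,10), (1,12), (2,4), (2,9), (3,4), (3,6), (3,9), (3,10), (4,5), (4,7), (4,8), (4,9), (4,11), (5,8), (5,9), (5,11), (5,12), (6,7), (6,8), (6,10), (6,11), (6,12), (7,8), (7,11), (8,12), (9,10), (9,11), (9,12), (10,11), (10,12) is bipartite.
No (odd cycle of length 3: 12 -> 1 -> 9 -> 12)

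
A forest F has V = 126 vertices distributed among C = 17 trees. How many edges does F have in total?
109 (Each of the 17 component trees on V_i vertices has V_i - 1 edges; summing gives V - C = 126 - 17 = 109)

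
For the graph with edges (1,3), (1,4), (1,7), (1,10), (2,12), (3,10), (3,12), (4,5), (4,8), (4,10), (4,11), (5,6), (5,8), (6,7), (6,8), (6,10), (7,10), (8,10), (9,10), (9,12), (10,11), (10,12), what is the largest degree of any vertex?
9 (attained at vertex 10)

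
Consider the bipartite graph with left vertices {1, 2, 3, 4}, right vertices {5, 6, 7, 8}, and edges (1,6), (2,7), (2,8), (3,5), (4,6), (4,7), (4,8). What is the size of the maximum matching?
4 (matching: (1,6), (2,8), (3,5), (4,7); upper bound min(|L|,|R|) = min(4,4) = 4)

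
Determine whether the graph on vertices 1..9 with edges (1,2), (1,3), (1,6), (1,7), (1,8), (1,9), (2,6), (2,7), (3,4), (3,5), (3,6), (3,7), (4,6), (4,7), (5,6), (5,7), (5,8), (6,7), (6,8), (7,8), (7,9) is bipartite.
No (odd cycle of length 3: 3 -> 1 -> 7 -> 3)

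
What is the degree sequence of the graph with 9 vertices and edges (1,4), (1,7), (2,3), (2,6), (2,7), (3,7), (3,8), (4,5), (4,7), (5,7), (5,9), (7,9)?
[6, 3, 3, 3, 3, 2, 2, 1, 1] (degrees: deg(1)=2, deg(2)=3, deg(3)=3, deg(4)=3, deg(5)=3, deg(6)=1, deg(7)=6, deg(8)=1, deg(9)=2)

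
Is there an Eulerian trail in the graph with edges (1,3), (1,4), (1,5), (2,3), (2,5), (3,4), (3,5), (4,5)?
Yes (the graph is connected and exactly 2 vertices have odd degree: {1, 4}; any Eulerian path must start and end at those)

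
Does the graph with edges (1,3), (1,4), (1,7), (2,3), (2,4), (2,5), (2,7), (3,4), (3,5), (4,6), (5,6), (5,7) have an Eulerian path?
Yes (the graph is connected and exactly 2 vertices have odd degree: {1, 7}; any Eulerian path must start and end at those)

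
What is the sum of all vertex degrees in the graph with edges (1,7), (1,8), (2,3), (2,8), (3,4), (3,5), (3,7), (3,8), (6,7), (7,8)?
20 (handshake: sum of degrees = 2|E| = 2 x 10 = 20)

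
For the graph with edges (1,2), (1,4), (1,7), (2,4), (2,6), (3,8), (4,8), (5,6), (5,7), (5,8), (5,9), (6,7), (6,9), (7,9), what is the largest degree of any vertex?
4 (attained at vertices 5, 6, 7)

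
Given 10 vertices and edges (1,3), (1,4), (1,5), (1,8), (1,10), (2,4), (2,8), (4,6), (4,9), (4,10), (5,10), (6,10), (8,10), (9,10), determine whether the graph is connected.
No, it has 2 components: {1, 2, 3, 4, 5, 6, 8, 9, 10}, {7}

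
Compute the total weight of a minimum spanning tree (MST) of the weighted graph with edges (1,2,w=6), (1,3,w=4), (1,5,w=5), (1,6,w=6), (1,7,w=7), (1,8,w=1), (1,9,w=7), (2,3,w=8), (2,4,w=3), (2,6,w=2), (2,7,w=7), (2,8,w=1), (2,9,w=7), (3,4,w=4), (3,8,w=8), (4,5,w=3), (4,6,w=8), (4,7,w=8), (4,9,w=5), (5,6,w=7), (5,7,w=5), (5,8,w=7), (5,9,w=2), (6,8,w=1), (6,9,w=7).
20 (MST edges: (1,3,w=4), (1,8,w=1), (2,4,w=3), (2,8,w=1), (4,5,w=3), (5,7,w=5), (5,9,w=2), (6,8,w=1); sum of weights 4 + 1 + 3 + 1 + 3 + 5 + 2 + 1 = 20)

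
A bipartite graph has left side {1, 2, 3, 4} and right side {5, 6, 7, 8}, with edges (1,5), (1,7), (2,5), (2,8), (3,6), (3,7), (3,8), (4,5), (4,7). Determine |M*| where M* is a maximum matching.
4 (matching: (1,7), (2,8), (3,6), (4,5); upper bound min(|L|,|R|) = min(4,4) = 4)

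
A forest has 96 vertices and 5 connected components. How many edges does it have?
91 (Each of the 5 component trees on V_i vertices has V_i - 1 edges; summing gives V - C = 96 - 5 = 91)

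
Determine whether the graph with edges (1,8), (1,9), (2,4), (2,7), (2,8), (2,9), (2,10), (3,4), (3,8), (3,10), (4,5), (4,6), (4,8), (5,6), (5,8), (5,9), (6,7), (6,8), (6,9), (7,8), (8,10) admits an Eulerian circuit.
No (6 vertices have odd degree: {2, 3, 4, 6, 7, 10}; Eulerian circuit requires 0)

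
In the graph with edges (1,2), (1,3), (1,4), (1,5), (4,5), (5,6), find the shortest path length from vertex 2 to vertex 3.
2 (path: 2 -> 1 -> 3, 2 edges)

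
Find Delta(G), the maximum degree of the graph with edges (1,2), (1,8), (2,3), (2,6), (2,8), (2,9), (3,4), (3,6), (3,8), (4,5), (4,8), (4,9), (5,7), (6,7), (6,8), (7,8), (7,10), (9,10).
6 (attained at vertex 8)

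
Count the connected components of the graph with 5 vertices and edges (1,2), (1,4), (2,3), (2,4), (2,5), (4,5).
1 (components: {1, 2, 3, 4, 5})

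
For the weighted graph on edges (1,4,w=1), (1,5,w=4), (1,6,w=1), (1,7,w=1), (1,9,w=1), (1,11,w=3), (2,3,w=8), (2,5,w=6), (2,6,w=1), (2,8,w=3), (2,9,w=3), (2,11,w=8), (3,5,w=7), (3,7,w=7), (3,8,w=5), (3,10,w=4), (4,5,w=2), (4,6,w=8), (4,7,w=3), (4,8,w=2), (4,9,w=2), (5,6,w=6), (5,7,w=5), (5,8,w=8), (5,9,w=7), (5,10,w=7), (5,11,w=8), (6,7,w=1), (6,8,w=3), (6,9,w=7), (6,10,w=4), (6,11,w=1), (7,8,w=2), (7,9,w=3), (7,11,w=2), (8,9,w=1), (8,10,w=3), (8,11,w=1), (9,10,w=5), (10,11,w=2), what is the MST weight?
15 (MST edges: (1,4,w=1), (1,6,w=1), (1,7,w=1), (1,9,w=1), (2,6,w=1), (3,10,w=4), (4,5,w=2), (6,11,w=1), (8,11,w=1), (10,11,w=2); sum of weights 1 + 1 + 1 + 1 + 1 + 4 + 2 + 1 + 1 + 2 = 15)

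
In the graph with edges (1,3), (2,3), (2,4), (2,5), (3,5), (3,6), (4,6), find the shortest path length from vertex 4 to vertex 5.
2 (path: 4 -> 2 -> 5, 2 edges)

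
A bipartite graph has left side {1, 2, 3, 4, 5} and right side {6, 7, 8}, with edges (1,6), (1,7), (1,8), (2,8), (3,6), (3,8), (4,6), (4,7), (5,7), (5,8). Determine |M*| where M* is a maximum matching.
3 (matching: (1,8), (3,6), (4,7); upper bound min(|L|,|R|) = min(5,3) = 3)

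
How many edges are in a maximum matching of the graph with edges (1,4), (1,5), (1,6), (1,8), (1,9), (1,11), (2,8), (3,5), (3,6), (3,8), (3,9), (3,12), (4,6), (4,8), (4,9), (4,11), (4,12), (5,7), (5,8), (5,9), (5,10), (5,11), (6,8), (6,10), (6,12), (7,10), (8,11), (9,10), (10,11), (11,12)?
6 (matching: (1,9), (2,8), (3,5), (4,11), (6,12), (7,10); upper bound floor(n/2) = floor(12/2) = 6)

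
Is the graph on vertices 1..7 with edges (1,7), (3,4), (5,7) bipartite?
Yes. Partition: {1, 2, 3, 5, 6}, {4, 7}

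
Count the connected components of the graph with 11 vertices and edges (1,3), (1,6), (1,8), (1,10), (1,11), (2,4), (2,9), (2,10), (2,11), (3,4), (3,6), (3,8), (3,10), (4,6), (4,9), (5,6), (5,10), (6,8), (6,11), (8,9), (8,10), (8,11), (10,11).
2 (components: {1, 2, 3, 4, 5, 6, 8, 9, 10, 11}, {7})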